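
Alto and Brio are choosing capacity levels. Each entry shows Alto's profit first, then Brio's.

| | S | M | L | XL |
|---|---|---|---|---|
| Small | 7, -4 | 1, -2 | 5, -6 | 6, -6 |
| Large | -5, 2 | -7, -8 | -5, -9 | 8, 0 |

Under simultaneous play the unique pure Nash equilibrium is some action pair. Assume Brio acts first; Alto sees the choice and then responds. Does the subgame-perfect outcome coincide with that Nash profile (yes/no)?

Backward induction with Brio moving first.
- S: BR = Small, leader payoff -4.
- M: BR = Small, leader payoff -2.
- L: BR = Small, leader payoff -6.
- XL: BR = Large, leader payoff 0.
Brio's induced payoffs are -4, -2, -6, 0, so Brio commits to XL. Subgame-perfect outcome: (Large, XL) with payoffs (8, 0).
Under simultaneous play:
Alto's best replies: S→Small; M→Small; L→Small; XL→Large.
Brio's best replies: Small→M; Large→S.
Only (Small, M) has each player best-responding; Nash payoffs (1, -2).
Sequential outcome (Large, XL) differs from the Nash profile (Small, M).

no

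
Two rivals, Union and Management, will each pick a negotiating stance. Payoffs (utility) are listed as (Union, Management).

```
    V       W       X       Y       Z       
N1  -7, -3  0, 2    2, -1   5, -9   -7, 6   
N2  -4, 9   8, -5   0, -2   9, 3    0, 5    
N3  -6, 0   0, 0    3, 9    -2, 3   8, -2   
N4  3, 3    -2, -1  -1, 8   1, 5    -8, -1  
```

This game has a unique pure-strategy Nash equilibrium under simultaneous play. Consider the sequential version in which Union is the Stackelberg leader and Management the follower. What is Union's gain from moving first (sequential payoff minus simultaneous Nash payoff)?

0

Backward induction with Union moving first.
- N1: BR = Z, leader payoff -7.
- N2: BR = V, leader payoff -4.
- N3: BR = X, leader payoff 3.
- N4: BR = X, leader payoff -1.
Among -7, -4, 3, -1, the best is 3 at N3. Subgame-perfect outcome: (N3, X) with payoffs (3, 9).
Under simultaneous play:
Union's best replies: V→N4; W→N2; X→N3; Y→N2; Z→N3.
Management's best replies: N1→Z; N2→V; N3→X; N4→X.
The unique mutual best reply is (N3, X), giving (3, 9).
Union's commitment gain: 3 − 3 = 0.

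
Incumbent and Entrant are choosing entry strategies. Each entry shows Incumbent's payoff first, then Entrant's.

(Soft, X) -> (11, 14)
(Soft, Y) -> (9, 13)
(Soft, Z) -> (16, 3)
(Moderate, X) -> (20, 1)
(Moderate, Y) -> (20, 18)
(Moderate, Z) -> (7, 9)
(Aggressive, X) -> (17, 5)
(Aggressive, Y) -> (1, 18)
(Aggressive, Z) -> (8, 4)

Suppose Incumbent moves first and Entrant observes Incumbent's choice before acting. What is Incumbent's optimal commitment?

Solve by backward induction (Incumbent leads).
- Soft: Entrant compares 14, 13, 3 and picks X; Incumbent would get 11.
- Moderate: Entrant compares 1, 18, 9 and picks Y; Incumbent would get 20.
- Aggressive: Entrant compares 5, 18, 4 and picks Y; Incumbent would get 1.
Maximizing over 11, 20, 1, Incumbent chooses Moderate. Subgame-perfect outcome: (Moderate, Y) with payoffs (20, 18).

Moderate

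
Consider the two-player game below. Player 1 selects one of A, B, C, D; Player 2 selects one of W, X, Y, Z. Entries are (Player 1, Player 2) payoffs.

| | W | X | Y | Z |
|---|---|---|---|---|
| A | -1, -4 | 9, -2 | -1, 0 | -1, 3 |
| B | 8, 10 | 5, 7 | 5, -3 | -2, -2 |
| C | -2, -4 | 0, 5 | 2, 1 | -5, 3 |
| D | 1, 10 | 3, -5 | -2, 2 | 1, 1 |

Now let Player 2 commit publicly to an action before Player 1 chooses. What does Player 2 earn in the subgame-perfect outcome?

10

Solve by backward induction (Player 2 leads).
- W: Player 1 compares -1, 8, -2, 1 and picks B; Player 2 would get 10.
- X: Player 1 compares 9, 5, 0, 3 and picks A; Player 2 would get -2.
- Y: Player 1 compares -1, 5, 2, -2 and picks B; Player 2 would get -3.
- Z: Player 1 compares -1, -2, -5, 1 and picks D; Player 2 would get 1.
Player 2's induced payoffs are 10, -2, -3, 1, so Player 2 commits to W. Subgame-perfect outcome: (B, W) with payoffs (8, 10).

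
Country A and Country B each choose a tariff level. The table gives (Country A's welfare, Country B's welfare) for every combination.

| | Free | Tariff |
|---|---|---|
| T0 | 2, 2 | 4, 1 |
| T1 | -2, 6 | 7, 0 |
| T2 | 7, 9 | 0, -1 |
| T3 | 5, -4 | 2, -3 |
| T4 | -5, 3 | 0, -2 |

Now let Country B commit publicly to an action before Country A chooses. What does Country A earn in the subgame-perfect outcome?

Solve by backward induction (Country B leads).
- Free: Country A compares 2, -2, 7, 5, -5 and picks T2; Country B would get 9.
- Tariff: Country A compares 4, 7, 0, 2, 0 and picks T1; Country B would get 0.
Country B's induced payoffs are 9, 0, so Country B commits to Free. Subgame-perfect outcome: (T2, Free) with payoffs (7, 9).

7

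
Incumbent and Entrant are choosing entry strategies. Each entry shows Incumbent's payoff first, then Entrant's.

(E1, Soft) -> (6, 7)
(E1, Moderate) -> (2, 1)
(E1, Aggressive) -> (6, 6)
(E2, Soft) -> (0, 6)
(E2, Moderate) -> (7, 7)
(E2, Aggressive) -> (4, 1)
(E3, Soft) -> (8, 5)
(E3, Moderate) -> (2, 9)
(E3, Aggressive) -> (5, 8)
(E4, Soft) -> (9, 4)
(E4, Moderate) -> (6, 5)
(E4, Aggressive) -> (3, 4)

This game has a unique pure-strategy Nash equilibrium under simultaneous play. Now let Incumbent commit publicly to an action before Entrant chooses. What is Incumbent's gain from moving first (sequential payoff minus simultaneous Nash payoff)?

0

Entrant best-responds to each possible Incumbent move:
- E1: Entrant compares 7, 1, 6 and picks Soft; Incumbent would get 6.
- E2: Entrant compares 6, 7, 1 and picks Moderate; Incumbent would get 7.
- E3: Entrant compares 5, 9, 8 and picks Moderate; Incumbent would get 2.
- E4: Entrant compares 4, 5, 4 and picks Moderate; Incumbent would get 6.
Among 6, 7, 2, 6, the best is 7 at E2. Subgame-perfect outcome: (E2, Moderate) with payoffs (7, 7).
Now find the simultaneous Nash equilibrium.
Incumbent's best replies: Soft→E4; Moderate→E2; Aggressive→E1.
Entrant's best replies: E1→Soft; E2→Moderate; E3→Moderate; E4→Moderate.
Only (E2, Moderate) has each player best-responding; Nash payoffs (7, 7).
Incumbent's commitment gain: 7 − 7 = 0.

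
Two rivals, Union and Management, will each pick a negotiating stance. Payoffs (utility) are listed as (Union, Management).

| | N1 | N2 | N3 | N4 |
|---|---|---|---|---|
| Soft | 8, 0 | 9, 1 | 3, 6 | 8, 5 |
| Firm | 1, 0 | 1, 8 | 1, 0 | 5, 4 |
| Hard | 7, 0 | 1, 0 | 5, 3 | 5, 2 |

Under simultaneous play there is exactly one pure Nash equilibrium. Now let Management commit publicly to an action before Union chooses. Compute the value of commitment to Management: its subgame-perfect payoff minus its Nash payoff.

Backward induction with Management moving first.
- N1: Union compares 8, 1, 7 and picks Soft; Management would get 0.
- N2: Union compares 9, 1, 1 and picks Soft; Management would get 1.
- N3: Union compares 3, 1, 5 and picks Hard; Management would get 3.
- N4: Union compares 8, 5, 5 and picks Soft; Management would get 5.
Maximizing over 0, 1, 3, 5, Management chooses N4. Subgame-perfect outcome: (Soft, N4) with payoffs (8, 5).
For the simultaneous game, intersect best replies.
Union's best replies: N1→Soft; N2→Soft; N3→Hard; N4→Soft.
Management's best replies: Soft→N3; Firm→N2; Hard→N3.
Only (Hard, N3) has each player best-responding; Nash payoffs (5, 3).
Management's commitment gain: 5 − 3 = 2.

2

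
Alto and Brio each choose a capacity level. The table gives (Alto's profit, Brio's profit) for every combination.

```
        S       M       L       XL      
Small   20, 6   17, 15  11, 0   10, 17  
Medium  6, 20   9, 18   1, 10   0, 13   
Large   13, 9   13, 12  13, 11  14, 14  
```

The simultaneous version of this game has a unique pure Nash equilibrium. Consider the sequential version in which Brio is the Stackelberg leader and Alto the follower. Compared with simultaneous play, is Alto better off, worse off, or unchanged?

Work backward from Alto's decision.
- S: Alto compares 20, 6, 13 and picks Small; Brio would get 6.
- M: Alto compares 17, 9, 13 and picks Small; Brio would get 15.
- L: Alto compares 11, 1, 13 and picks Large; Brio would get 11.
- XL: Alto compares 10, 0, 14 and picks Large; Brio would get 14.
Maximizing over 6, 15, 11, 14, Brio chooses M. Subgame-perfect outcome: (Small, M) with payoffs (17, 15).
For the simultaneous game, intersect best replies.
Alto's best replies: S→Small; M→Small; L→Large; XL→Large.
Brio's best replies: Small→XL; Medium→S; Large→XL.
The unique mutual best reply is (Large, XL), giving (14, 14).
Alto earns 17 sequentially versus 14 at the Nash outcome: better off.

better off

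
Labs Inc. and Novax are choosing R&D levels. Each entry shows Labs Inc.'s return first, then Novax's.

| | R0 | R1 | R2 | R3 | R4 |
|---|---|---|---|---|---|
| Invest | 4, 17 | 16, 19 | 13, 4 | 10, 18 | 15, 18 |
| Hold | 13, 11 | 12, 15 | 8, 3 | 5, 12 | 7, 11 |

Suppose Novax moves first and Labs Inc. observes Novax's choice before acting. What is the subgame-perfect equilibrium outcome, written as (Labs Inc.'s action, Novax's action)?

Backward induction with Novax moving first.
- R0: Labs Inc. compares 4, 13 and picks Hold; Novax would get 11.
- R1: Labs Inc. compares 16, 12 and picks Invest; Novax would get 19.
- R2: Labs Inc. compares 13, 8 and picks Invest; Novax would get 4.
- R3: Labs Inc. compares 10, 5 and picks Invest; Novax would get 18.
- R4: Labs Inc. compares 15, 7 and picks Invest; Novax would get 18.
Among 11, 19, 4, 18, 18, the best is 19 at R1. Subgame-perfect outcome: (Invest, R1) with payoffs (16, 19).

(Invest, R1)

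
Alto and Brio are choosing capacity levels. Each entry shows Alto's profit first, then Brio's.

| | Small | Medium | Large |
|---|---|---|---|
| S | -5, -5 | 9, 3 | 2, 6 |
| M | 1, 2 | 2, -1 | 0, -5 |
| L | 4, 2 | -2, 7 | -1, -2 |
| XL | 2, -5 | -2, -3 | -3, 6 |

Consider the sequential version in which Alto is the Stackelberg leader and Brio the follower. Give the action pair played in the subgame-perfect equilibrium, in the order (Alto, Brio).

Brio best-responds to each possible Alto move:
- S → Brio plays Large (best of -5, 3, 6); Alto gets 2.
- M → Brio plays Small (best of 2, -1, -5); Alto gets 1.
- L → Brio plays Medium (best of 2, 7, -2); Alto gets -2.
- XL → Brio plays Large (best of -5, -3, 6); Alto gets -3.
Alto's induced payoffs are 2, 1, -2, -3, so Alto commits to S. Subgame-perfect outcome: (S, Large) with payoffs (2, 6).

(S, Large)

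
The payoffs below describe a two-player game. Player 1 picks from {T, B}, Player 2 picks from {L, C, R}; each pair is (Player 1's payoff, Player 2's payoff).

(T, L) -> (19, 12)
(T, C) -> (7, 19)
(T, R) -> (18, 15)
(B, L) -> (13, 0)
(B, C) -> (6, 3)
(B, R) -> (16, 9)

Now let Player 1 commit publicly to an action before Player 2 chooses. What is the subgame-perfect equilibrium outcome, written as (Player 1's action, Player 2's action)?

Backward induction with Player 1 moving first.
- T: Player 2 compares 12, 19, 15 and picks C; Player 1 would get 7.
- B: Player 2 compares 0, 3, 9 and picks R; Player 1 would get 16.
Maximizing over 7, 16, Player 1 chooses B. Subgame-perfect outcome: (B, R) with payoffs (16, 9).

(B, R)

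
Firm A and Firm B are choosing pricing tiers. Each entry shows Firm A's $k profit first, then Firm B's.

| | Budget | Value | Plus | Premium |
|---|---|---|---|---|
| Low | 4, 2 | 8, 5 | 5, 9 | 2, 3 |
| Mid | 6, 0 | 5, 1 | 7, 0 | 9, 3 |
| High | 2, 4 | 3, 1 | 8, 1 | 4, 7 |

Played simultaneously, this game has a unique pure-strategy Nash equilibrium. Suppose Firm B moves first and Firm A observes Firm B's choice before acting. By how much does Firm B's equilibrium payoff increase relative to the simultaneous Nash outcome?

2

Backward induction with Firm B moving first.
- Budget: Firm A compares 4, 6, 2 and picks Mid; Firm B would get 0.
- Value: Firm A compares 8, 5, 3 and picks Low; Firm B would get 5.
- Plus: Firm A compares 5, 7, 8 and picks High; Firm B would get 1.
- Premium: Firm A compares 2, 9, 4 and picks Mid; Firm B would get 3.
Firm B's induced payoffs are 0, 5, 1, 3, so Firm B commits to Value. Subgame-perfect outcome: (Low, Value) with payoffs (8, 5).
Now find the simultaneous Nash equilibrium.
Firm A's best replies: Budget→Mid; Value→Low; Plus→High; Premium→Mid.
Firm B's best replies: Low→Plus; Mid→Premium; High→Premium.
Only (Mid, Premium) has each player best-responding; Nash payoffs (9, 3).
Firm B's commitment gain: 5 − 3 = 2.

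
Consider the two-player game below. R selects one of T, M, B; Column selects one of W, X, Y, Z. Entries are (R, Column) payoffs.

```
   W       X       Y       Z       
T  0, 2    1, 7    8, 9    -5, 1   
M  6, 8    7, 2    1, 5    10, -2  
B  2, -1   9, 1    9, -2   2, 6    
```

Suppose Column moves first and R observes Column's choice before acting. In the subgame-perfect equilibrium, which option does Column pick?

Solve by backward induction (Column leads).
- W: R compares 0, 6, 2 and picks M; Column would get 8.
- X: R compares 1, 7, 9 and picks B; Column would get 1.
- Y: R compares 8, 1, 9 and picks B; Column would get -2.
- Z: R compares -5, 10, 2 and picks M; Column would get -2.
Maximizing over 8, 1, -2, -2, Column chooses W. Subgame-perfect outcome: (M, W) with payoffs (6, 8).

W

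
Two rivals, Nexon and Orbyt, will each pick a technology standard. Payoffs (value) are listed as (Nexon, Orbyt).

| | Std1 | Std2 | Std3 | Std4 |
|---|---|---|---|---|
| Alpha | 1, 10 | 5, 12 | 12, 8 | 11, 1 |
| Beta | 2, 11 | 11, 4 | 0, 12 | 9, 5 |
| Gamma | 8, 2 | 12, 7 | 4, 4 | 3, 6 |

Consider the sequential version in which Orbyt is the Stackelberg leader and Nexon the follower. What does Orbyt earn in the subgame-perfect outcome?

Backward induction with Orbyt moving first.
- Std1: Nexon compares 1, 2, 8 and picks Gamma; Orbyt would get 2.
- Std2: Nexon compares 5, 11, 12 and picks Gamma; Orbyt would get 7.
- Std3: Nexon compares 12, 0, 4 and picks Alpha; Orbyt would get 8.
- Std4: Nexon compares 11, 9, 3 and picks Alpha; Orbyt would get 1.
Orbyt's induced payoffs are 2, 7, 8, 1, so Orbyt commits to Std3. Subgame-perfect outcome: (Alpha, Std3) with payoffs (12, 8).

8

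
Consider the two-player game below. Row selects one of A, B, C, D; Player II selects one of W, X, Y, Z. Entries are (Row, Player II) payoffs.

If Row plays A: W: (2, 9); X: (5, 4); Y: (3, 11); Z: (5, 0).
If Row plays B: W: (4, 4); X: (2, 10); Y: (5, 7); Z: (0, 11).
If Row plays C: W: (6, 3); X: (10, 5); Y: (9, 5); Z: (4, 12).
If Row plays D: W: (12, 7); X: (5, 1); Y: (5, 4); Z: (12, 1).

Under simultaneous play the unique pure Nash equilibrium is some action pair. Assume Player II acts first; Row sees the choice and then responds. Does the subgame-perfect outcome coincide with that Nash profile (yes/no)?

Work backward from Row's decision.
- W: Row compares 2, 4, 6, 12 and picks D; Player II would get 7.
- X: Row compares 5, 2, 10, 5 and picks C; Player II would get 5.
- Y: Row compares 3, 5, 9, 5 and picks C; Player II would get 5.
- Z: Row compares 5, 0, 4, 12 and picks D; Player II would get 1.
Maximizing over 7, 5, 5, 1, Player II chooses W. Subgame-perfect outcome: (D, W) with payoffs (12, 7).
For the simultaneous game, intersect best replies.
Row's best replies: W→D; X→C; Y→C; Z→D.
Player II's best replies: A→Y; B→Z; C→Z; D→W.
The unique mutual best reply is (D, W), giving (12, 7).
Sequential outcome (D, W) coincides with the Nash profile (D, W).

yes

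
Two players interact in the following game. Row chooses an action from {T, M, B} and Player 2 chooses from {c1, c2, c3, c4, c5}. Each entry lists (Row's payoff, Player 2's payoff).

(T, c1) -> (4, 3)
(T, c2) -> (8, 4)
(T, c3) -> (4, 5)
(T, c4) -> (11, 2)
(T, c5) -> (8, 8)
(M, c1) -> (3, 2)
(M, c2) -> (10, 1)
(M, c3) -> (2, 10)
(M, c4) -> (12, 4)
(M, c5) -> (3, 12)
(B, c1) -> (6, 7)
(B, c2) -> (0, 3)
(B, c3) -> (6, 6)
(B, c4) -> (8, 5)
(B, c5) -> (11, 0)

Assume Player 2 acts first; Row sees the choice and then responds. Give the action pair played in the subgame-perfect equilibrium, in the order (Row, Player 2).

Row best-responds to each possible Player 2 move:
- c1 → Row plays B (best of 4, 3, 6); Player 2 gets 7.
- c2 → Row plays M (best of 8, 10, 0); Player 2 gets 1.
- c3 → Row plays B (best of 4, 2, 6); Player 2 gets 6.
- c4 → Row plays M (best of 11, 12, 8); Player 2 gets 4.
- c5 → Row plays B (best of 8, 3, 11); Player 2 gets 0.
Player 2's induced payoffs are 7, 1, 6, 4, 0, so Player 2 commits to c1. Subgame-perfect outcome: (B, c1) with payoffs (6, 7).

(B, c1)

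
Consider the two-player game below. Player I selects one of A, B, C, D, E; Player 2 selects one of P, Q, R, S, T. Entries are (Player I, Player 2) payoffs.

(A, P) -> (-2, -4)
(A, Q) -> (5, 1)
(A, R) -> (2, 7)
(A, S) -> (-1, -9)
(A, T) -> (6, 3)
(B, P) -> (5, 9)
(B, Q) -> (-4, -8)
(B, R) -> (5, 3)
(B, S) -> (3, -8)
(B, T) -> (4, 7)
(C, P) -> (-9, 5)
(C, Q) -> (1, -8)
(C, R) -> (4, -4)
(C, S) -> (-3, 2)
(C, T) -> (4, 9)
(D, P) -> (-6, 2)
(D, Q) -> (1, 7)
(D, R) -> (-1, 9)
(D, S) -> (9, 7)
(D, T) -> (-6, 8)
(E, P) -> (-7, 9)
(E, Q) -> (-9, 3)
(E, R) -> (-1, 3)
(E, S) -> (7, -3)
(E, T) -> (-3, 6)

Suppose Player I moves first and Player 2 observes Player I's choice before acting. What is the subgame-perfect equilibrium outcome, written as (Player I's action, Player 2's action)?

Backward induction with Player I moving first.
- A → Player 2 plays R (best of -4, 1, 7, -9, 3); Player I gets 2.
- B → Player 2 plays P (best of 9, -8, 3, -8, 7); Player I gets 5.
- C → Player 2 plays T (best of 5, -8, -4, 2, 9); Player I gets 4.
- D → Player 2 plays R (best of 2, 7, 9, 7, 8); Player I gets -1.
- E → Player 2 plays P (best of 9, 3, 3, -3, 6); Player I gets -7.
Maximizing over 2, 5, 4, -1, -7, Player I chooses B. Subgame-perfect outcome: (B, P) with payoffs (5, 9).

(B, P)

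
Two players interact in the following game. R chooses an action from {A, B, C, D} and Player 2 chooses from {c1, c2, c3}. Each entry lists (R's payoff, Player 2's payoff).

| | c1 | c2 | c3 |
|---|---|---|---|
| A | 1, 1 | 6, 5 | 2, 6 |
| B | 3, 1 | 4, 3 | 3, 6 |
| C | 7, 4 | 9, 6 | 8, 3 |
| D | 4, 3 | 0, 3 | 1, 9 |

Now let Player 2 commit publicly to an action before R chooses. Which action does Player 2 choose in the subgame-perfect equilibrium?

c2

R best-responds to each possible Player 2 move:
- c1 → R plays C (best of 1, 3, 7, 4); Player 2 gets 4.
- c2 → R plays C (best of 6, 4, 9, 0); Player 2 gets 6.
- c3 → R plays C (best of 2, 3, 8, 1); Player 2 gets 3.
Among 4, 6, 3, the best is 6 at c2. Subgame-perfect outcome: (C, c2) with payoffs (9, 6).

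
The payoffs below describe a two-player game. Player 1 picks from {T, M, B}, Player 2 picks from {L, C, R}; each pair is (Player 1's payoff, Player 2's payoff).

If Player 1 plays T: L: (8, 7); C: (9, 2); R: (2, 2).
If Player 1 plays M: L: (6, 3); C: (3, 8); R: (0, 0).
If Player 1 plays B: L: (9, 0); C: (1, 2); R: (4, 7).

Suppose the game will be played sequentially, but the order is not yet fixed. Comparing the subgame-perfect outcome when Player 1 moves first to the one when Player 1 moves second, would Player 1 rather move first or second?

first

If Player 1 leads: Player 2's best replies are T→L, M→C, B→R; Player 1's induced payoffs 8, 3, 4; outcome (T, L), payoffs (8, 7).
If Player 2 leads: Player 1's best replies are L→B, C→T, R→B; Player 2's induced payoffs 0, 2, 7; outcome (B, R), payoffs (4, 7).
Player 1 gets 8 moving first and 4 moving second, so Player 1 prefers to move first.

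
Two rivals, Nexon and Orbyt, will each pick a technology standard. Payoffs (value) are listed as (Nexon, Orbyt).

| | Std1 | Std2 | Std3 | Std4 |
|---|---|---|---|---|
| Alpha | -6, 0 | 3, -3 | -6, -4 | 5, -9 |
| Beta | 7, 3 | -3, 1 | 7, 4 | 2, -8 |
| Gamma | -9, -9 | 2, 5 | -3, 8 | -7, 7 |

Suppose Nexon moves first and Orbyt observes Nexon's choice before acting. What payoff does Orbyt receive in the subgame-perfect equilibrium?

Solve by backward induction (Nexon leads).
- Alpha: Orbyt compares 0, -3, -4, -9 and picks Std1; Nexon would get -6.
- Beta: Orbyt compares 3, 1, 4, -8 and picks Std3; Nexon would get 7.
- Gamma: Orbyt compares -9, 5, 8, 7 and picks Std3; Nexon would get -3.
Nexon's induced payoffs are -6, 7, -3, so Nexon commits to Beta. Subgame-perfect outcome: (Beta, Std3) with payoffs (7, 4).

4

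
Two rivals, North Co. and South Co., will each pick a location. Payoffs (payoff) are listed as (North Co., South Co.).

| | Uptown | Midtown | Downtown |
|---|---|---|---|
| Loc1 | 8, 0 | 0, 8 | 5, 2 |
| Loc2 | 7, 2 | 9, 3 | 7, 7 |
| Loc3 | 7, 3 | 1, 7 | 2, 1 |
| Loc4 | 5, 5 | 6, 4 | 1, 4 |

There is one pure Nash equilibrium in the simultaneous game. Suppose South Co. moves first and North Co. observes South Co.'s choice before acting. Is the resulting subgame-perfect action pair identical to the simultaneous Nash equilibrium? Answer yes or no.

yes

Backward induction with South Co. moving first.
- Uptown → North Co. plays Loc1 (best of 8, 7, 7, 5); South Co. gets 0.
- Midtown → North Co. plays Loc2 (best of 0, 9, 1, 6); South Co. gets 3.
- Downtown → North Co. plays Loc2 (best of 5, 7, 2, 1); South Co. gets 7.
Maximizing over 0, 3, 7, South Co. chooses Downtown. Subgame-perfect outcome: (Loc2, Downtown) with payoffs (7, 7).
Now find the simultaneous Nash equilibrium.
North Co.'s best replies: Uptown→Loc1; Midtown→Loc2; Downtown→Loc2.
South Co.'s best replies: Loc1→Midtown; Loc2→Downtown; Loc3→Midtown; Loc4→Uptown.
The unique mutual best reply is (Loc2, Downtown), giving (7, 7).
Sequential outcome (Loc2, Downtown) coincides with the Nash profile (Loc2, Downtown).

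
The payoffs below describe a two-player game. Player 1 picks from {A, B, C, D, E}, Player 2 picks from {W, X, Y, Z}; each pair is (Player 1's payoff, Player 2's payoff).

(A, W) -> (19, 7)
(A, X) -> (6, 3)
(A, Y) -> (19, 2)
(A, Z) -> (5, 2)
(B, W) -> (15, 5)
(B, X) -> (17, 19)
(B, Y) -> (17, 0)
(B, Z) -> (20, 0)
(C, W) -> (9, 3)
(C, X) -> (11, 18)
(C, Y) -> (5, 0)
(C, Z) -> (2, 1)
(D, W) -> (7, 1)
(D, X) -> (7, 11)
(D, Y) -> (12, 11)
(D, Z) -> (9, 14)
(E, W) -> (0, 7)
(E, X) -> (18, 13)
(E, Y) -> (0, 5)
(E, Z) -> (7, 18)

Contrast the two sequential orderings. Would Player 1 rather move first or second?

first

If Player 1 leads: Player 2's best replies are A→W, B→X, C→X, D→Z, E→Z; Player 1's induced payoffs 19, 17, 11, 9, 7; outcome (A, W), payoffs (19, 7).
If Player 2 leads: Player 1's best replies are W→A, X→E, Y→A, Z→B; Player 2's induced payoffs 7, 13, 2, 0; outcome (E, X), payoffs (18, 13).
Player 1 gets 19 moving first and 18 moving second, so Player 1 prefers to move first.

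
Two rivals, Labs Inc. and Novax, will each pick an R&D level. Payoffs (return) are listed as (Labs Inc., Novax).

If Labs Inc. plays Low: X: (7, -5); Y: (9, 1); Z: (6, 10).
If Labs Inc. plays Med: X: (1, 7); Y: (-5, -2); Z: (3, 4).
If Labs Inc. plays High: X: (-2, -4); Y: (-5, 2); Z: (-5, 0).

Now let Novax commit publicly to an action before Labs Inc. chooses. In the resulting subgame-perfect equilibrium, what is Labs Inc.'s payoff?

Work backward from Labs Inc.'s decision.
- X: Labs Inc. compares 7, 1, -2 and picks Low; Novax would get -5.
- Y: Labs Inc. compares 9, -5, -5 and picks Low; Novax would get 1.
- Z: Labs Inc. compares 6, 3, -5 and picks Low; Novax would get 10.
Novax's induced payoffs are -5, 1, 10, so Novax commits to Z. Subgame-perfect outcome: (Low, Z) with payoffs (6, 10).

6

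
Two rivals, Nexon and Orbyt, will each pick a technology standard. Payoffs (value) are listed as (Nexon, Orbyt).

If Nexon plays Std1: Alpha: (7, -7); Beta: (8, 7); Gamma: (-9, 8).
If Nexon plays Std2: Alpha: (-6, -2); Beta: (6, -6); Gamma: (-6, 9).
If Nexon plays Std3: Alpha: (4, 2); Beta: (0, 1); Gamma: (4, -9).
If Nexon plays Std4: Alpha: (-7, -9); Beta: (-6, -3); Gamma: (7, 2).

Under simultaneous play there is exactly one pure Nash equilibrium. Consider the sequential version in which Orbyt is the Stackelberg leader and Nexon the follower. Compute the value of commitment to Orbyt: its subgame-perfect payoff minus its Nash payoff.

5

Backward induction with Orbyt moving first.
- Alpha: Nexon compares 7, -6, 4, -7 and picks Std1; Orbyt would get -7.
- Beta: Nexon compares 8, 6, 0, -6 and picks Std1; Orbyt would get 7.
- Gamma: Nexon compares -9, -6, 4, 7 and picks Std4; Orbyt would get 2.
Orbyt's induced payoffs are -7, 7, 2, so Orbyt commits to Beta. Subgame-perfect outcome: (Std1, Beta) with payoffs (8, 7).
For the simultaneous game, intersect best replies.
Nexon's best replies: Alpha→Std1; Beta→Std1; Gamma→Std4.
Orbyt's best replies: Std1→Gamma; Std2→Gamma; Std3→Alpha; Std4→Gamma.
Only (Std4, Gamma) has each player best-responding; Nash payoffs (7, 2).
Orbyt's commitment gain: 7 − 2 = 5.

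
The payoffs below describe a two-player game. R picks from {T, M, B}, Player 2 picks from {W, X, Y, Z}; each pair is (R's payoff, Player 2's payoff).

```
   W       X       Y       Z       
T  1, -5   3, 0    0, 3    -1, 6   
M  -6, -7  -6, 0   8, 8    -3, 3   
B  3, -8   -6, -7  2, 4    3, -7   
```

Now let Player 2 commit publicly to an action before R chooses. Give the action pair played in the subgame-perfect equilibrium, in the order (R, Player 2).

(M, Y)

Work backward from R's decision.
- W → R plays B (best of 1, -6, 3); Player 2 gets -8.
- X → R plays T (best of 3, -6, -6); Player 2 gets 0.
- Y → R plays M (best of 0, 8, 2); Player 2 gets 8.
- Z → R plays B (best of -1, -3, 3); Player 2 gets -7.
Maximizing over -8, 0, 8, -7, Player 2 chooses Y. Subgame-perfect outcome: (M, Y) with payoffs (8, 8).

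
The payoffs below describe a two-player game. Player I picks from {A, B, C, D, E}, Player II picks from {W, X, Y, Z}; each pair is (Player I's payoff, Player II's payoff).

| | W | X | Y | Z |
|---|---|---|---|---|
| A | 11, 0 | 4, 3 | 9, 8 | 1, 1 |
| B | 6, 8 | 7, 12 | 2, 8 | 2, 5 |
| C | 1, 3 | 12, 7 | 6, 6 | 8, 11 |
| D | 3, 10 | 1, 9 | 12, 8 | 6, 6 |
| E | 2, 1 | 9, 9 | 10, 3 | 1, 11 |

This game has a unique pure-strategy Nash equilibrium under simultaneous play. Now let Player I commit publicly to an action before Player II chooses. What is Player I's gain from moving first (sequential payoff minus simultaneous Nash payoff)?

Backward induction with Player I moving first.
- A: Player II compares 0, 3, 8, 1 and picks Y; Player I would get 9.
- B: Player II compares 8, 12, 8, 5 and picks X; Player I would get 7.
- C: Player II compares 3, 7, 6, 11 and picks Z; Player I would get 8.
- D: Player II compares 10, 9, 8, 6 and picks W; Player I would get 3.
- E: Player II compares 1, 9, 3, 11 and picks Z; Player I would get 1.
Among 9, 7, 8, 3, 1, the best is 9 at A. Subgame-perfect outcome: (A, Y) with payoffs (9, 8).
Under simultaneous play:
Player I's best replies: W→A; X→C; Y→D; Z→C.
Player II's best replies: A→Y; B→X; C→Z; D→W; E→Z.
Only (C, Z) has each player best-responding; Nash payoffs (8, 11).
Player I's commitment gain: 9 − 8 = 1.

1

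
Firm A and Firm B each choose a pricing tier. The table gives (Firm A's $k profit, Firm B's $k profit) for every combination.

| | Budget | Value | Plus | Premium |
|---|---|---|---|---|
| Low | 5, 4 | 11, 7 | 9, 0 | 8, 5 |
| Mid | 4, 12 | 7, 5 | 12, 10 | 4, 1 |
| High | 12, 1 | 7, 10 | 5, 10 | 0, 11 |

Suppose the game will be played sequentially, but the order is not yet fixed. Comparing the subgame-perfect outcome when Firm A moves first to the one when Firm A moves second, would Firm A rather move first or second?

second

If Firm A leads: Firm B's best replies are Low→Value, Mid→Budget, High→Premium; Firm A's induced payoffs 11, 4, 0; outcome (Low, Value), payoffs (11, 7).
If Firm B leads: Firm A's best replies are Budget→High, Value→Low, Plus→Mid, Premium→Low; Firm B's induced payoffs 1, 7, 10, 5; outcome (Mid, Plus), payoffs (12, 10).
Firm A gets 11 moving first and 12 moving second, so Firm A prefers to move second.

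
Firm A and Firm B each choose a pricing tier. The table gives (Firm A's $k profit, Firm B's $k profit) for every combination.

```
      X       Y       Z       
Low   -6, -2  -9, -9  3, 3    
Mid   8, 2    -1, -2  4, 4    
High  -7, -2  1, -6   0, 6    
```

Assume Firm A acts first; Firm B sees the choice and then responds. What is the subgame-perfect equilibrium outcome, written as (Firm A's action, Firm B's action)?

Firm B best-responds to each possible Firm A move:
- Low: BR = Z, leader payoff 3.
- Mid: BR = Z, leader payoff 4.
- High: BR = Z, leader payoff 0.
Among 3, 4, 0, the best is 4 at Mid. Subgame-perfect outcome: (Mid, Z) with payoffs (4, 4).

(Mid, Z)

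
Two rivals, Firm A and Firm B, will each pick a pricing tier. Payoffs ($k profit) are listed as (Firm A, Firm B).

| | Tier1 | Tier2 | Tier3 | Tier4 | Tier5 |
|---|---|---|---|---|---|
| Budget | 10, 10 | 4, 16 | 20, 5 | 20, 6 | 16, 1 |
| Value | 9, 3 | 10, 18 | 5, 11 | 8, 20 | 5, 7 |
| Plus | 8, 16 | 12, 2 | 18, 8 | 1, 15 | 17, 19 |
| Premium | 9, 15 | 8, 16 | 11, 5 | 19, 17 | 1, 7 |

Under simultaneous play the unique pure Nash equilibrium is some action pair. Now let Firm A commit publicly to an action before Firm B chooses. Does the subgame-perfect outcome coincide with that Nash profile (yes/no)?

no

Firm B best-responds to each possible Firm A move:
- Budget: BR = Tier2, leader payoff 4.
- Value: BR = Tier4, leader payoff 8.
- Plus: BR = Tier5, leader payoff 17.
- Premium: BR = Tier4, leader payoff 19.
Firm A's induced payoffs are 4, 8, 17, 19, so Firm A commits to Premium. Subgame-perfect outcome: (Premium, Tier4) with payoffs (19, 17).
For the simultaneous game, intersect best replies.
Firm A's best replies: Tier1→Budget; Tier2→Plus; Tier3→Budget; Tier4→Budget; Tier5→Plus.
Firm B's best replies: Budget→Tier2; Value→Tier4; Plus→Tier5; Premium→Tier4.
The unique mutual best reply is (Plus, Tier5), giving (17, 19).
Sequential outcome (Premium, Tier4) differs from the Nash profile (Plus, Tier5).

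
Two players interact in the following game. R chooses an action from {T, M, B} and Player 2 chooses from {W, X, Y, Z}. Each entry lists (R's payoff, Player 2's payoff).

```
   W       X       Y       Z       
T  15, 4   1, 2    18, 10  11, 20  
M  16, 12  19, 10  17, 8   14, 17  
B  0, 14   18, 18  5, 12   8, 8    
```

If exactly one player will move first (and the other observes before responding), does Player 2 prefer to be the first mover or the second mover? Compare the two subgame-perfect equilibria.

second

If R leads: Player 2's best replies are T→Z, M→Z, B→X; R's induced payoffs 11, 14, 18; outcome (B, X), payoffs (18, 18).
If Player 2 leads: R's best replies are W→M, X→M, Y→T, Z→M; Player 2's induced payoffs 12, 10, 10, 17; outcome (M, Z), payoffs (14, 17).
Player 2 gets 17 moving first and 18 moving second, so Player 2 prefers to move second.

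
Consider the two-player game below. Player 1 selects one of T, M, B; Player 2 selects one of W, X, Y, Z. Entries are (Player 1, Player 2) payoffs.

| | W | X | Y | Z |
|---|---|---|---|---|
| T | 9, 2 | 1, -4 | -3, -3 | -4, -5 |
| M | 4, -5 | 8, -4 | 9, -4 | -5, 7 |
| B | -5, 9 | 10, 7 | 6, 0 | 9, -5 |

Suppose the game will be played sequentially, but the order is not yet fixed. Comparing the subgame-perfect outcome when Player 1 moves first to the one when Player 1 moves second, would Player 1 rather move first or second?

If Player 1 leads: Player 2's best replies are T→W, M→Z, B→W; Player 1's induced payoffs 9, -5, -5; outcome (T, W), payoffs (9, 2).
If Player 2 leads: Player 1's best replies are W→T, X→B, Y→M, Z→B; Player 2's induced payoffs 2, 7, -4, -5; outcome (B, X), payoffs (10, 7).
Player 1 gets 9 moving first and 10 moving second, so Player 1 prefers to move second.

second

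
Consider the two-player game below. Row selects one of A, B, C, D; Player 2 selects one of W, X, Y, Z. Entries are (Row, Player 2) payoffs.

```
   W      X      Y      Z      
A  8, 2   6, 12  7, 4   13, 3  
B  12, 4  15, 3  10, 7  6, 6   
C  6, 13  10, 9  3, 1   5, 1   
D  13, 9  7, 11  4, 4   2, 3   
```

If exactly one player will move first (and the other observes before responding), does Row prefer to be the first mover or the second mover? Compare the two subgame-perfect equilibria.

If Row leads: Player 2's best replies are A→X, B→Y, C→W, D→X; Row's induced payoffs 6, 10, 6, 7; outcome (B, Y), payoffs (10, 7).
If Player 2 leads: Row's best replies are W→D, X→B, Y→B, Z→A; Player 2's induced payoffs 9, 3, 7, 3; outcome (D, W), payoffs (13, 9).
Row gets 10 moving first and 13 moving second, so Row prefers to move second.

second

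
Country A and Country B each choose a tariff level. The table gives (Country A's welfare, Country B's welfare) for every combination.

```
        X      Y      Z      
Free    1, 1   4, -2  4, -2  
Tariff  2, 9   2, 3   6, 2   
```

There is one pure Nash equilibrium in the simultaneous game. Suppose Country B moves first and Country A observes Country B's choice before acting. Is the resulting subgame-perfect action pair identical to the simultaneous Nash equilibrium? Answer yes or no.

Backward induction with Country B moving first.
- X → Country A plays Tariff (best of 1, 2); Country B gets 9.
- Y → Country A plays Free (best of 4, 2); Country B gets -2.
- Z → Country A plays Tariff (best of 4, 6); Country B gets 2.
Country B's induced payoffs are 9, -2, 2, so Country B commits to X. Subgame-perfect outcome: (Tariff, X) with payoffs (2, 9).
Now find the simultaneous Nash equilibrium.
Country A's best replies: X→Tariff; Y→Free; Z→Tariff.
Country B's best replies: Free→X; Tariff→X.
Only (Tariff, X) has each player best-responding; Nash payoffs (2, 9).
Sequential outcome (Tariff, X) coincides with the Nash profile (Tariff, X).

yes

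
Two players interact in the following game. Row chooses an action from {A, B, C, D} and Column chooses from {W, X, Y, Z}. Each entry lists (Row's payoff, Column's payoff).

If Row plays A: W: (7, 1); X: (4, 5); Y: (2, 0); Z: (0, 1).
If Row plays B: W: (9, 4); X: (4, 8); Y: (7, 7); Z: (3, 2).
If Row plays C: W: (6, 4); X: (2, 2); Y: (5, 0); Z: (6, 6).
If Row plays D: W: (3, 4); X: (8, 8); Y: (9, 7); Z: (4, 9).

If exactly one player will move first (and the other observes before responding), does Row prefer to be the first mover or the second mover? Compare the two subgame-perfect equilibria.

If Row leads: Column's best replies are A→X, B→X, C→Z, D→Z; Row's induced payoffs 4, 4, 6, 4; outcome (C, Z), payoffs (6, 6).
If Column leads: Row's best replies are W→B, X→D, Y→D, Z→C; Column's induced payoffs 4, 8, 7, 6; outcome (D, X), payoffs (8, 8).
Row gets 6 moving first and 8 moving second, so Row prefers to move second.

second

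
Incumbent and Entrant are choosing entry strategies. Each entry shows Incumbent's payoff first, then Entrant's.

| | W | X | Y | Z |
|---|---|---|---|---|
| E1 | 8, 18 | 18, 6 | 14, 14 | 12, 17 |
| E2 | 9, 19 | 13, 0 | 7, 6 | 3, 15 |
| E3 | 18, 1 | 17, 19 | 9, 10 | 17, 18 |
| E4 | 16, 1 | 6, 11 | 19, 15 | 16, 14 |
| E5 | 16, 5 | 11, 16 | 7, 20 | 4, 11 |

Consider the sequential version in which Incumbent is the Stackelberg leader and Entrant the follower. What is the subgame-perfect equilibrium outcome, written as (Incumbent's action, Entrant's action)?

Work backward from Entrant's decision.
- E1: BR = W, leader payoff 8.
- E2: BR = W, leader payoff 9.
- E3: BR = X, leader payoff 17.
- E4: BR = Y, leader payoff 19.
- E5: BR = Y, leader payoff 7.
Incumbent's induced payoffs are 8, 9, 17, 19, 7, so Incumbent commits to E4. Subgame-perfect outcome: (E4, Y) with payoffs (19, 15).

(E4, Y)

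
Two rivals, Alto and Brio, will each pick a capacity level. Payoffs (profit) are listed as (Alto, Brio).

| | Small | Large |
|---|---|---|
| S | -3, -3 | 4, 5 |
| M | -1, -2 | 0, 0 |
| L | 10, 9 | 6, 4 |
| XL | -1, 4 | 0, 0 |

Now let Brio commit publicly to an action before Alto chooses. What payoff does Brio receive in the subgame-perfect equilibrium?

Work backward from Alto's decision.
- Small → Alto plays L (best of -3, -1, 10, -1); Brio gets 9.
- Large → Alto plays L (best of 4, 0, 6, 0); Brio gets 4.
Among 9, 4, the best is 9 at Small. Subgame-perfect outcome: (L, Small) with payoffs (10, 9).

9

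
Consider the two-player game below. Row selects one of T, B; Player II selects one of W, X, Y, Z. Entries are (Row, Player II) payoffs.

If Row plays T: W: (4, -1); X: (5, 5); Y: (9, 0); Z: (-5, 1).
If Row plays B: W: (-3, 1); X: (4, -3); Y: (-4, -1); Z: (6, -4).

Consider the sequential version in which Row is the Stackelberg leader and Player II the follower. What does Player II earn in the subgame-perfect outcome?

Work backward from Player II's decision.
- T → Player II plays X (best of -1, 5, 0, 1); Row gets 5.
- B → Player II plays W (best of 1, -3, -1, -4); Row gets -3.
Among 5, -3, the best is 5 at T. Subgame-perfect outcome: (T, X) with payoffs (5, 5).

5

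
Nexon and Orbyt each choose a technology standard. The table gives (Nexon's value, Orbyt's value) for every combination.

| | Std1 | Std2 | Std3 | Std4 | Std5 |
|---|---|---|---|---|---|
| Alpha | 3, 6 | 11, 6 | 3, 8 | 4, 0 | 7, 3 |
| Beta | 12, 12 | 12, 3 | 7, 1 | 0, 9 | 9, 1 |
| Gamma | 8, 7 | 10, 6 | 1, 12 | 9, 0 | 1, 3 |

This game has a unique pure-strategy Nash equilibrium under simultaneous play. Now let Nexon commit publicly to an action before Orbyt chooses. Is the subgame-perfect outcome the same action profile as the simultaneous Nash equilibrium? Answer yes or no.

yes

Work backward from Orbyt's decision.
- Alpha → Orbyt plays Std3 (best of 6, 6, 8, 0, 3); Nexon gets 3.
- Beta → Orbyt plays Std1 (best of 12, 3, 1, 9, 1); Nexon gets 12.
- Gamma → Orbyt plays Std3 (best of 7, 6, 12, 0, 3); Nexon gets 1.
Maximizing over 3, 12, 1, Nexon chooses Beta. Subgame-perfect outcome: (Beta, Std1) with payoffs (12, 12).
Under simultaneous play:
Nexon's best replies: Std1→Beta; Std2→Beta; Std3→Beta; Std4→Gamma; Std5→Beta.
Orbyt's best replies: Alpha→Std3; Beta→Std1; Gamma→Std3.
The unique mutual best reply is (Beta, Std1), giving (12, 12).
Sequential outcome (Beta, Std1) coincides with the Nash profile (Beta, Std1).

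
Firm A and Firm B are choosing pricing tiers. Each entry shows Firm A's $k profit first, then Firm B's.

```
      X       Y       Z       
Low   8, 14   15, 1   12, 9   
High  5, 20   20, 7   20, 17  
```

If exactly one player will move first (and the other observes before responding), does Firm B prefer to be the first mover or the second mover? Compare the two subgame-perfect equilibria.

first

If Firm A leads: Firm B's best replies are Low→X, High→X; Firm A's induced payoffs 8, 5; outcome (Low, X), payoffs (8, 14).
If Firm B leads: Firm A's best replies are X→Low, Y→High, Z→High; Firm B's induced payoffs 14, 7, 17; outcome (High, Z), payoffs (20, 17).
Firm B gets 17 moving first and 14 moving second, so Firm B prefers to move first.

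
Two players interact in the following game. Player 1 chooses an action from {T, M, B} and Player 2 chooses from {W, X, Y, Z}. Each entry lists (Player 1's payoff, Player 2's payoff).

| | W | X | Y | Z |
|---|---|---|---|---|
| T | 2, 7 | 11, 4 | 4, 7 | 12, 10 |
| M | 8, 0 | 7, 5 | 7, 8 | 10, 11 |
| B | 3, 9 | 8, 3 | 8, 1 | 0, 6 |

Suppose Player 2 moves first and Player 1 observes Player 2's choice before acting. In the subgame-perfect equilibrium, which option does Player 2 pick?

Z

Backward induction with Player 2 moving first.
- W → Player 1 plays M (best of 2, 8, 3); Player 2 gets 0.
- X → Player 1 plays T (best of 11, 7, 8); Player 2 gets 4.
- Y → Player 1 plays B (best of 4, 7, 8); Player 2 gets 1.
- Z → Player 1 plays T (best of 12, 10, 0); Player 2 gets 10.
Among 0, 4, 1, 10, the best is 10 at Z. Subgame-perfect outcome: (T, Z) with payoffs (12, 10).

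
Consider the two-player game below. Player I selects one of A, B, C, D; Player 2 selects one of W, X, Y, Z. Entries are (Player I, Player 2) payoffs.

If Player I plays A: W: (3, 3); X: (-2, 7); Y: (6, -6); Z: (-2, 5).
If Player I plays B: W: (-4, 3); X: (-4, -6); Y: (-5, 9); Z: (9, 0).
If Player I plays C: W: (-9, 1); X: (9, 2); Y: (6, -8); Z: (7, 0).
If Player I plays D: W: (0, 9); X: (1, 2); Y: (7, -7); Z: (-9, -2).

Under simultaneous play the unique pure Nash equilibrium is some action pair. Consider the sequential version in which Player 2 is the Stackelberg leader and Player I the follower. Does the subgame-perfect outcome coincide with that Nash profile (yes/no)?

no

Work backward from Player I's decision.
- W: Player I compares 3, -4, -9, 0 and picks A; Player 2 would get 3.
- X: Player I compares -2, -4, 9, 1 and picks C; Player 2 would get 2.
- Y: Player I compares 6, -5, 6, 7 and picks D; Player 2 would get -7.
- Z: Player I compares -2, 9, 7, -9 and picks B; Player 2 would get 0.
Player 2's induced payoffs are 3, 2, -7, 0, so Player 2 commits to W. Subgame-perfect outcome: (A, W) with payoffs (3, 3).
Under simultaneous play:
Player I's best replies: W→A; X→C; Y→D; Z→B.
Player 2's best replies: A→X; B→Y; C→X; D→W.
Only (C, X) has each player best-responding; Nash payoffs (9, 2).
Sequential outcome (A, W) differs from the Nash profile (C, X).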